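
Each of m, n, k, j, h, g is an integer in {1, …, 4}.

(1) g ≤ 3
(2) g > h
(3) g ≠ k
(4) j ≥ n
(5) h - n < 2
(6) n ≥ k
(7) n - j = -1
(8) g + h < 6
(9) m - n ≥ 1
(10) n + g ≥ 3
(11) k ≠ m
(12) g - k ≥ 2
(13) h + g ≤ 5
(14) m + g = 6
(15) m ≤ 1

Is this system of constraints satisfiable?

From constraint 15: m ≤ 1. From constraint 1: g ≤ 3. Hence m + g ≤ 4. But constraint 14 requires m + g = 6, and 6 > 4. Contradiction.

Unsatisfiable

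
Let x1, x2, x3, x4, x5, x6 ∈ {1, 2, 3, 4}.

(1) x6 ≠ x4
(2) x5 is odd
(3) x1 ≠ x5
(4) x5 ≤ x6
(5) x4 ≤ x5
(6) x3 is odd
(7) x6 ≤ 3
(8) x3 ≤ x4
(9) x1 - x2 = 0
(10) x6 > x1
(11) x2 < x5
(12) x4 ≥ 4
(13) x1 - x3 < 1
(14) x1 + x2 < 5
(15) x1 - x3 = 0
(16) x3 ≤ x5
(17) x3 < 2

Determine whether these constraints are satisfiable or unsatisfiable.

Unsatisfiable

From constraints 5 and 12: x5 ≥ x4 and x4 ≥ 4, so x5 ≥ 4. From constraints 4 and 7: x5 ≤ x6 and x6 ≤ 3, so x5 ≤ 3. But 3 < 4, so no value of x5 works.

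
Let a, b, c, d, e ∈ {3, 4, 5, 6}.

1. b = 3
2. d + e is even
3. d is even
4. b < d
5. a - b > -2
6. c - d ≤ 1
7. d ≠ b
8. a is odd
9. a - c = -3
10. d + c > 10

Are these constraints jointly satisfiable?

Satisfiable

One satisfying assignment is a = 3, b = 3, c = 6, d = 6, e = 6.
For the less obvious constraints — constraint 5: a - b = 0; constraint 6: c - d = 0 — and the others hold by inspection.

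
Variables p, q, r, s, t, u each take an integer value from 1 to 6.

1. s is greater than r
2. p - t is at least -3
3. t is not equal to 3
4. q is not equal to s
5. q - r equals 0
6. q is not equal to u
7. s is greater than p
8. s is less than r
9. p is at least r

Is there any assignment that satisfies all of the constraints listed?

Constraints 7, 8, and 9 give p < s, s < r, r ≤ p. Chaining: p < s < r ≤ p, which forces p < p — impossible.

Unsatisfiable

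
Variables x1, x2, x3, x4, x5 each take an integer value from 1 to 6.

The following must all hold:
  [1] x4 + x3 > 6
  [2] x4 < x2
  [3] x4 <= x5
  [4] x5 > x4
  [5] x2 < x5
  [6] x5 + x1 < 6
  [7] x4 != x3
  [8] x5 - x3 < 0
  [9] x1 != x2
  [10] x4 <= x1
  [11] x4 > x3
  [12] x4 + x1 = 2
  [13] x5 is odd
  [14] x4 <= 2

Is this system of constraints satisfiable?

Constraints 2, 5, 8, and 11 give x5 < x3, x3 < x4, x4 < x2, x2 < x5. Chaining: x5 < x3 < x4 < x2 < x5, which forces x5 < x5 — impossible.

Unsatisfiable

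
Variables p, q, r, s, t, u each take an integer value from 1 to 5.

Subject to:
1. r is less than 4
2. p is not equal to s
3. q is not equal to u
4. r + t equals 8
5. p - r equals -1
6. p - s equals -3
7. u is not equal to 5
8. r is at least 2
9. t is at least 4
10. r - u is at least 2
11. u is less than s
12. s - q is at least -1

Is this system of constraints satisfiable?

Satisfiable

The assignment p = 2, q = 3, r = 3, s = 5, t = 5, u = 1 works:
  constraint 4 holds since r + t = 8.
  constraint 5 holds since p - r = -1.
  constraint 6 holds since p - s = -3.
The rest check out directly.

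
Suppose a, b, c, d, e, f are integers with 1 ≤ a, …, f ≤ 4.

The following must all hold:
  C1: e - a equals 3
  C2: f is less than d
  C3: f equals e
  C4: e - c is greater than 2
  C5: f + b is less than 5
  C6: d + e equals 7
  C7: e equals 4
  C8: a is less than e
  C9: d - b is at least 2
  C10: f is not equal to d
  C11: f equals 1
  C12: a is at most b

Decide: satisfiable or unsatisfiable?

Unsatisfiable

Constraint 11 fixes f = 1 and constraint 7 fixes e = 4, but constraint 3 requires f = e. Since 1 ≠ 4, contradiction.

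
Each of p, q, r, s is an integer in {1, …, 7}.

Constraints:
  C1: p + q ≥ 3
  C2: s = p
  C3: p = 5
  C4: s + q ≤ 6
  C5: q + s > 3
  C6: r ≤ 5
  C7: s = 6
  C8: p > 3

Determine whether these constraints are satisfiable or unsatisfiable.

Constraint 7 fixes s = 6 and constraint 3 fixes p = 5, but constraint 2 requires s = p. Since 6 ≠ 5, contradiction.

Unsatisfiable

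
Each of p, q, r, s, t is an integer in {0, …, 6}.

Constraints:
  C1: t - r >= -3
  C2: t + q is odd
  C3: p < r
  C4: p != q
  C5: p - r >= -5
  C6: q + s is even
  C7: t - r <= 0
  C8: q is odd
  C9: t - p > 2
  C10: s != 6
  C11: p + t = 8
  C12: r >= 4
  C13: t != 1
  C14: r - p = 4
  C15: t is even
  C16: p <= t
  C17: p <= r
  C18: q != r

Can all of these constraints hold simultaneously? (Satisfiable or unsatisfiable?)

Satisfiable

Setting (p, q, r, s, t) = (2, 3, 6, 3, 6) satisfies everything: constraint 1: t - r = 0; constraint 5: p - r = -4, and the others follow.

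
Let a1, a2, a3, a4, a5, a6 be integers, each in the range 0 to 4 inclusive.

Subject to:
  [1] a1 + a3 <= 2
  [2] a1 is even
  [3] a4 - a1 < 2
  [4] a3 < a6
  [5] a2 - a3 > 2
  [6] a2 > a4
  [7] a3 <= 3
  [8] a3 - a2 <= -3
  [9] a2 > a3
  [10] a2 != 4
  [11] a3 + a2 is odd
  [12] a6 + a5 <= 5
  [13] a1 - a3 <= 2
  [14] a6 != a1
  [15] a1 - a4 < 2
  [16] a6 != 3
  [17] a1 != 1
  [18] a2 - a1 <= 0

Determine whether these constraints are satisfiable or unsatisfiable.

Constraints 8, 13, and 18 give a3 − a1 ≥ -2, a1 − a2 ≥ 0, a2 − a3 ≥ 3.
Adding all 3 inequalities: the left sides telescope to 0, and the right sides sum to (-2) + 0 + 3 = 1. So 0 ≥ 1, which is false.

Unsatisfiable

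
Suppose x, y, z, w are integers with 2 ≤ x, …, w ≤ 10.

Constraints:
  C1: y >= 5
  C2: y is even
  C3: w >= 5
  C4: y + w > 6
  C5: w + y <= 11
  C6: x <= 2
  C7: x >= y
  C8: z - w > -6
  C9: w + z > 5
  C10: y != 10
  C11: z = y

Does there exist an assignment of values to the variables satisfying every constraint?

From constraint 1: y ≥ 5. From constraints 6 and 7: y ≤ x and x ≤ 2, so y ≤ 2. But 2 < 5, so no value of y works.

Unsatisfiable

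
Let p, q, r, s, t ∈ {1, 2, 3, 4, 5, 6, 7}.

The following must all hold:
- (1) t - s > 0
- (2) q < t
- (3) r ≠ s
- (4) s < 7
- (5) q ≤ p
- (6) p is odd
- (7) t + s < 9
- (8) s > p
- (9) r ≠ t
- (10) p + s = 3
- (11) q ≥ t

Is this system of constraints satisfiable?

Constraints 1, 5, 8, and 11 give s < t, t ≤ q, q ≤ p, p < s. Chaining: s < t ≤ q ≤ p < s, which forces s < s — impossible.

Unsatisfiable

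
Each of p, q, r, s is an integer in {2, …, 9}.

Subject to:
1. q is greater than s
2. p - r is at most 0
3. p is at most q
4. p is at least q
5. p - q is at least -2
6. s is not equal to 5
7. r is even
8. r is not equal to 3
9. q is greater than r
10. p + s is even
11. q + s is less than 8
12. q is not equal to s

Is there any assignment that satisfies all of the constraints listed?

Unsatisfiable

Constraints 2, 4, and 9 give p ≤ r, r < q, q ≤ p. Chaining: p ≤ r < q ≤ p, which forces p < p — impossible.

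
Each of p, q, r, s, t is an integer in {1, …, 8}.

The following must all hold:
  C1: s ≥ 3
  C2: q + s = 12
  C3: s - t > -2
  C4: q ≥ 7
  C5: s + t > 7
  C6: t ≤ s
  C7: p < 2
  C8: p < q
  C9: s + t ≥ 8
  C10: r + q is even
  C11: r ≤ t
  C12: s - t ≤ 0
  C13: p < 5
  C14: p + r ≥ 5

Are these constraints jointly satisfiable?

Satisfiable

The assignment p = 1, q = 8, r = 4, s = 4, t = 4 works:
  constraint 2 holds since q + s = 12.
  constraint 3 holds since s - t = 0.
The rest check out directly.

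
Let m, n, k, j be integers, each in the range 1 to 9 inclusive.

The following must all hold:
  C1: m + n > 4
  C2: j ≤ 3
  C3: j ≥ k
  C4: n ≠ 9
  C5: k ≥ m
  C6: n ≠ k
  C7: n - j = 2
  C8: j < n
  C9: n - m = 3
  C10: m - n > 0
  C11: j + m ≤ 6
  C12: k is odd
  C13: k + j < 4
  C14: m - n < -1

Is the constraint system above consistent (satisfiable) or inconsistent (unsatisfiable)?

Unsatisfiable

Constraints 3, 5, 8, and 10 give j < n, n < m, m ≤ k, k ≤ j. Chaining: j < n < m ≤ k ≤ j, which forces j < j — impossible.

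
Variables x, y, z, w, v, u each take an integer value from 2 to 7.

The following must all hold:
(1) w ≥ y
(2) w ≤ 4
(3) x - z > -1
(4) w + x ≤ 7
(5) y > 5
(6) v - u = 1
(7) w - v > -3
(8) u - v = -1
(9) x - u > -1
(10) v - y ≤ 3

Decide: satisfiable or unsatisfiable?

From constraint 5: y ≥ 6. From constraints 1 and 2: y ≤ w and w ≤ 4, so y ≤ 4. But 4 < 6, so no value of y works.

Unsatisfiable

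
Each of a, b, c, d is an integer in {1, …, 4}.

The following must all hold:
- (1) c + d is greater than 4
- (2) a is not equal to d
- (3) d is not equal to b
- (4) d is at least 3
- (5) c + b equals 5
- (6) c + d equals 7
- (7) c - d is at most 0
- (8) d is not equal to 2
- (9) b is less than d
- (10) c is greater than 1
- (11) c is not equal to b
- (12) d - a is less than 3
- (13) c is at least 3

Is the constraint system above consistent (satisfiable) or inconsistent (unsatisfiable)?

Satisfiable

The assignment a = 3, b = 2, c = 3, d = 4 works:
  constraint 1 holds since c + d = 7.
  constraint 5 holds since c + b = 5.
The rest check out directly.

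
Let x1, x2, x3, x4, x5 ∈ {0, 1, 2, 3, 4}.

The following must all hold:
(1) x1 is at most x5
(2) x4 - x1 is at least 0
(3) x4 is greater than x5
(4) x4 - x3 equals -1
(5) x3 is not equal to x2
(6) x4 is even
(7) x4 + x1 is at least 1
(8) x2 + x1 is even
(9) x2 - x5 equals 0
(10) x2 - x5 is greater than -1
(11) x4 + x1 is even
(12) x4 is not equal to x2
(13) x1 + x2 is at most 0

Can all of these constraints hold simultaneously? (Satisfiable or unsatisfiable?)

Satisfiable

Try x1 = 0, x2 = 0, x3 = 3, x4 = 2, x5 = 0.
Check constraint 2: x4 - x1 = 2; constraint 4: x4 - x3 = -1; constraint 7: x4 + x1 = 2. The remaining constraints are straightforward to verify.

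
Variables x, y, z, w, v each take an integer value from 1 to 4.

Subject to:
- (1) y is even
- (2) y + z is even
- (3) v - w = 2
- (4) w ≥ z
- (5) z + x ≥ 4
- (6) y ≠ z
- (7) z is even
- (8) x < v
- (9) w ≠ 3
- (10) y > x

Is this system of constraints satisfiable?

One satisfying assignment is x = 2, y = 4, z = 2, w = 2, v = 4.
For the less obvious constraints — constraint 1: y = 4 is even; constraint 3: v - w = 2; constraint 5: z + x = 4 — and the others hold by inspection.

Satisfiable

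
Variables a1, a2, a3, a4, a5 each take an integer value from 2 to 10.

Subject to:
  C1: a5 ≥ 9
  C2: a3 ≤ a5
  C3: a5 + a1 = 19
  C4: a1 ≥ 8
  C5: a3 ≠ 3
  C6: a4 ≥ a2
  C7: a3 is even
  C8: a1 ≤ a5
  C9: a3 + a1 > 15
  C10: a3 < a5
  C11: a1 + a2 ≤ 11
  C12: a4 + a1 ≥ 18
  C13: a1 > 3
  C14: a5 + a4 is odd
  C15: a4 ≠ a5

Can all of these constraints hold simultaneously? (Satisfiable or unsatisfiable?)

Satisfiable

Setting (a1, a2, a3, a4, a5) = (9, 2, 8, 9, 10) satisfies everything: constraint 3: a5 + a1 = 19; constraint 9: a3 + a1 = 17, and the others follow.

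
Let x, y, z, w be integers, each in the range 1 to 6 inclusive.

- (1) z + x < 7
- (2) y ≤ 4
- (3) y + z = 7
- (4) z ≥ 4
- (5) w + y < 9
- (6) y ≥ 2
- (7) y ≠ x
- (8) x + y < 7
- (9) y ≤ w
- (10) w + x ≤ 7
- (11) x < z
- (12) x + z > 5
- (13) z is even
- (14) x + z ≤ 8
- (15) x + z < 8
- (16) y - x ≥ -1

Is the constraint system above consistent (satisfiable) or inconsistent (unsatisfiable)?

The assignment x = 2, y = 3, z = 4, w = 4 works:
  constraint 1 holds since z + x = 6.
  constraint 3 holds since y + z = 7.
  constraint 5 holds since w + y = 7.
The rest check out directly.

Satisfiable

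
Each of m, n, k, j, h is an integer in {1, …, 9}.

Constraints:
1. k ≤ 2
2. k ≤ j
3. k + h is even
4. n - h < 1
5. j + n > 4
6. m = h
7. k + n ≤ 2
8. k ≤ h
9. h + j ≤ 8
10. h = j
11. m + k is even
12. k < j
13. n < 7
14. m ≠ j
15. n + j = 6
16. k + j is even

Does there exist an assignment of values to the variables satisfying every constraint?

Unsatisfiable

From constraints 6 and 10, m = h = j, so m = j. But constraint 14 says m ≠ j. Contradiction.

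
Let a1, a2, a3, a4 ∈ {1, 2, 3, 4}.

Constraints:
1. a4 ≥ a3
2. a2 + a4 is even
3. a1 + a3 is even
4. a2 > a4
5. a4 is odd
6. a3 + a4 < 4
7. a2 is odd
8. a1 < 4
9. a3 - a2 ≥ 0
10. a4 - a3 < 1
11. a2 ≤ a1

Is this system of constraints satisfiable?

Constraints 1, 4, and 9 give a2 ≤ a3, a3 ≤ a4, a4 < a2. Chaining: a2 ≤ a3 ≤ a4 < a2, which forces a2 < a2 — impossible.

Unsatisfiable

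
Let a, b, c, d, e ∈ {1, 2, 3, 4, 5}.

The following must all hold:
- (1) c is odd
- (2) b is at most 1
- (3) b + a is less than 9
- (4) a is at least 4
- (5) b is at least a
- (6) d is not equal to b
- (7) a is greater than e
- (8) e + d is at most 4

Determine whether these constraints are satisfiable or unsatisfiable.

Unsatisfiable

From constraint 4: a ≥ 4. From constraints 2 and 5: a ≤ b and b ≤ 1, so a ≤ 1. But 1 < 4, so no value of a works.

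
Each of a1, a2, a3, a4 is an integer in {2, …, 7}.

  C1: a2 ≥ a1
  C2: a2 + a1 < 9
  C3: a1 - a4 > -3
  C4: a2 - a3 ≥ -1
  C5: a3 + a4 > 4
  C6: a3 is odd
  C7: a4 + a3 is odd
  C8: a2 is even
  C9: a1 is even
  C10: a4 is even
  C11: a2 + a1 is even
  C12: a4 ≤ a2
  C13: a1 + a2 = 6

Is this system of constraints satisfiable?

Satisfiable

The assignment a1 = 2, a2 = 4, a3 = 5, a4 = 2 works:
  constraint 2 holds since a2 + a1 = 6.
  constraint 3 holds since a1 - a4 = 0.
The rest check out directly.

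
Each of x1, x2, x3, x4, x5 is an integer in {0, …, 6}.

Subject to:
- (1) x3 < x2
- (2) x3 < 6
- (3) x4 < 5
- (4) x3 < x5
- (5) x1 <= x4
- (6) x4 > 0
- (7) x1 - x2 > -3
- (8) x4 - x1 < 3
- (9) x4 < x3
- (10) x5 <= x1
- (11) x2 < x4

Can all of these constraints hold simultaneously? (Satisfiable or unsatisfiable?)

Unsatisfiable

Constraints 4, 5, 9, and 10 give x3 < x5, x5 ≤ x1, x1 ≤ x4, x4 < x3. Chaining: x3 < x5 ≤ x1 ≤ x4 < x3, which forces x3 < x3 — impossible.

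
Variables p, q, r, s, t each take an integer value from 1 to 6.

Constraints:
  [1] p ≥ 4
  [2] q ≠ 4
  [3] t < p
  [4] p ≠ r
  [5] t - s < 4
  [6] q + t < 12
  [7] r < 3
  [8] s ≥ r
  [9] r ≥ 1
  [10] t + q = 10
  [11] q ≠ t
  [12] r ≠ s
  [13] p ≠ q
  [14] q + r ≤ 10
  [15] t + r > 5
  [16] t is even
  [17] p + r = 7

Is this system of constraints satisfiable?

Satisfiable

Setting (p, q, r, s, t) = (5, 6, 2, 3, 4) satisfies everything: constraint 5: t - s = 1; constraint 6: q + t = 10; constraint 10: t + q = 10, and the others follow.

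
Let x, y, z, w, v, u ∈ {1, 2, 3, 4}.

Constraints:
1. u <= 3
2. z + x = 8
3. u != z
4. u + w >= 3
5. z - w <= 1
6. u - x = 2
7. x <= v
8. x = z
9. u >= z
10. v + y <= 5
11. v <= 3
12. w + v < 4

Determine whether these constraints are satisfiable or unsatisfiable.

Unsatisfiable

From constraints 1 and 9: z ≤ u ≤ 3. From constraints 7 and 11: x ≤ v ≤ 3. Hence z + x ≤ 6. But constraint 2 requires z + x = 8, and 8 > 6. Contradiction.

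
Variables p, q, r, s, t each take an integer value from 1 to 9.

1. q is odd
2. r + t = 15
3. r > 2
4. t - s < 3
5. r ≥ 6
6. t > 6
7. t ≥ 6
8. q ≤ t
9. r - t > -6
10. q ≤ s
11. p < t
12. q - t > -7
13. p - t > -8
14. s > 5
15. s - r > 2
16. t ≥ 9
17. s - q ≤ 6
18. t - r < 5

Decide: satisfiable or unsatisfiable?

Setting (p, q, r, s, t) = (2, 3, 6, 9, 9) satisfies everything: constraint 2: r + t = 15; constraint 4: t - s = 0, and the others follow.

Satisfiable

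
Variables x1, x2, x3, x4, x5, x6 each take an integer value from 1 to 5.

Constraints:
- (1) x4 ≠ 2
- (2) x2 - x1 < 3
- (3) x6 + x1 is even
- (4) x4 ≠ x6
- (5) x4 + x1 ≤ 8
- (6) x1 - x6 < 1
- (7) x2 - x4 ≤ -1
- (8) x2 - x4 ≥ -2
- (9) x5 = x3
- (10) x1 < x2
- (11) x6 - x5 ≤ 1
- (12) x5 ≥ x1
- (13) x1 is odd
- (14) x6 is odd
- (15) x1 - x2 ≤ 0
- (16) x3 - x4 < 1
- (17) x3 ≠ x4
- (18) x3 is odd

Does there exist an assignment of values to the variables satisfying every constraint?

Take x1 = 1, x2 = 3, x3 = 3, x4 = 4, x5 = 3, x6 = 1. Then constraint 2: x2 - x1 = 2; constraint 5: x4 + x1 = 5; constraint 6: x1 - x6 = 0, and every other listed constraint is also met.

Satisfiable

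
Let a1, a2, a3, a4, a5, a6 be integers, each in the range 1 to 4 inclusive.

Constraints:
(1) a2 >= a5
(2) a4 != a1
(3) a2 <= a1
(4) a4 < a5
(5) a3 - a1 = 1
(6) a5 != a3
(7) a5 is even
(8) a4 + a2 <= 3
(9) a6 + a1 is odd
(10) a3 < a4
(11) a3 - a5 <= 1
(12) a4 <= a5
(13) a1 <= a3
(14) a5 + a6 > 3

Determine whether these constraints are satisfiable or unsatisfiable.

Unsatisfiable

Constraints 1, 3, 4, 10, and 13 give a5 ≤ a2, a2 ≤ a1, a1 ≤ a3, a3 < a4, a4 < a5. Chaining: a5 ≤ a2 ≤ a1 ≤ a3 < a4 < a5, which forces a5 < a5 — impossible.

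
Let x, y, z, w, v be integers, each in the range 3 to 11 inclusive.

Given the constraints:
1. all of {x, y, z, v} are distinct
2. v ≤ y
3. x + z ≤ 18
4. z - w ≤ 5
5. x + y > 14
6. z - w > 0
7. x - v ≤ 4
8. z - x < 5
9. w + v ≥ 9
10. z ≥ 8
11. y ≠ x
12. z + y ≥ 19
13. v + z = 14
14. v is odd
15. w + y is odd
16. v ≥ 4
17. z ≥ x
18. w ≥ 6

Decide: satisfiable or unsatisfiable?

Try x = 6, y = 10, z = 9, w = 7, v = 5.
Check constraint 3: x + z = 15; constraint 4: z - w = 2; constraint 5: x + y = 16. The remaining constraints are straightforward to verify.

Satisfiable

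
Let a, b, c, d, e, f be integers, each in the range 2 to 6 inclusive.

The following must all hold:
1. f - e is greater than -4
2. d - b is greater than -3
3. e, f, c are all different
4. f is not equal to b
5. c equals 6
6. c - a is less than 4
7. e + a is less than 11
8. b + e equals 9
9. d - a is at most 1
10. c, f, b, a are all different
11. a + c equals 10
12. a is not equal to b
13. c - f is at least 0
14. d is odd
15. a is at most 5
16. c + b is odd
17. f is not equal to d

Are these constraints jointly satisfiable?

The assignment a = 4, b = 5, c = 6, d = 5, e = 4, f = 3 works:
  constraint 1 holds since f - e = -1.
  constraint 2 holds since d - b = 0.
The rest check out directly.

Satisfiable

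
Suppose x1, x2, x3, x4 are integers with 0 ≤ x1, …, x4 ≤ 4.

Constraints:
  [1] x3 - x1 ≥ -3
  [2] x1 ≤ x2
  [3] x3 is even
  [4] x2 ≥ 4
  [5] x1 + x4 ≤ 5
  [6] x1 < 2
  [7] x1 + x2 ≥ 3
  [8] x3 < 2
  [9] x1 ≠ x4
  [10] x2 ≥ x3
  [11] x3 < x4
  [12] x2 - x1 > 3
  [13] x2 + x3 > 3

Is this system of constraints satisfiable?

Try x1 = 0, x2 = 4, x3 = 0, x4 = 4.
Check constraint 1: x3 - x1 = 0; constraint 5: x1 + x4 = 4; constraint 7: x1 + x2 = 4. The remaining constraints are straightforward to verify.

Satisfiable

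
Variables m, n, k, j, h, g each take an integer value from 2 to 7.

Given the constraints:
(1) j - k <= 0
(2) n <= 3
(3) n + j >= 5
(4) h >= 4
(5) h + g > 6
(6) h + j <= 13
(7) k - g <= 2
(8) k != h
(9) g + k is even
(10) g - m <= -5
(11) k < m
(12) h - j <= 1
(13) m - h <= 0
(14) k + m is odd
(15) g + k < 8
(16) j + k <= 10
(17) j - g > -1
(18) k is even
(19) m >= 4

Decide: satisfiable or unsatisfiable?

Unsatisfiable

Constraints 1, 7, 10, 12, and 13 give g − k ≥ -2, k − j ≥ 0, j − h ≥ -1, h − m ≥ 0, m − g ≥ 5.
Adding all 5 inequalities: the left sides telescope to 0, and the right sides sum to (-2) + 0 + (-1) + 0 + 5 = 2. So 0 ≥ 2, which is false.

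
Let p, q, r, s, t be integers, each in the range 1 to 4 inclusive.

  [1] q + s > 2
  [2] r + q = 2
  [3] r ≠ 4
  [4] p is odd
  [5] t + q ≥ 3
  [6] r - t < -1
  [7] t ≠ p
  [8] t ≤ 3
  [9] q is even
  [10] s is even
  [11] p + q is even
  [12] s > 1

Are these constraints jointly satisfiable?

Unsatisfiable

Constraint 4 makes p odd and constraint 9 makes q even, so p + q must be odd. Constraint 11 says p + q is even — contradiction.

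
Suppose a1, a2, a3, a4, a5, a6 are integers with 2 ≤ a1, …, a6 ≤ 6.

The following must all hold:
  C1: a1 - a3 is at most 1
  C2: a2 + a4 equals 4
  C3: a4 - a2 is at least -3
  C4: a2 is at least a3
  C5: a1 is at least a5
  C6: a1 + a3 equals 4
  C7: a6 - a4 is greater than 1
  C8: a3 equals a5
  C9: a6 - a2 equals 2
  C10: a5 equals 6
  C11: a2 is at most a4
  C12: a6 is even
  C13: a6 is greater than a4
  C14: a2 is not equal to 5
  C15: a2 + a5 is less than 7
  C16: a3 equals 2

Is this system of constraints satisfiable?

Constraint 16 fixes a3 = 2 and constraint 10 fixes a5 = 6, but constraint 8 requires a3 = a5. Since 2 ≠ 6, contradiction.

Unsatisfiable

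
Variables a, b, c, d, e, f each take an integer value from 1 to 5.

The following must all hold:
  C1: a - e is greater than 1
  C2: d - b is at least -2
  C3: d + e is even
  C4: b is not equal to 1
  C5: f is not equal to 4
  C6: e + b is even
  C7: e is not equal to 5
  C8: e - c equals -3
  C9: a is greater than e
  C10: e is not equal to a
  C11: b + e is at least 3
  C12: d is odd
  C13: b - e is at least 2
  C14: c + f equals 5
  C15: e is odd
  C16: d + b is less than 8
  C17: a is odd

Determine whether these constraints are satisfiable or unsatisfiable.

Setting (a, b, c, d, e, f) = (3, 3, 4, 3, 1, 1) satisfies everything: constraint 1: a - e = 2; constraint 2: d - b = 0, and the others follow.

Satisfiable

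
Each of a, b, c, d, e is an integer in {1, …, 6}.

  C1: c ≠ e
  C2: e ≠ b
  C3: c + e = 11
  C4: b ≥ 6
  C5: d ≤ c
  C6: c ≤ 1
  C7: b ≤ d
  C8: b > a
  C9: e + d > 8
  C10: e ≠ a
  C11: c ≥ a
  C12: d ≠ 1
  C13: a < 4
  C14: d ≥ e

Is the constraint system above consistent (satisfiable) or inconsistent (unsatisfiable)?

Unsatisfiable

From constraints 4 and 7: d ≥ b and b ≥ 6, so d ≥ 6. From constraints 5 and 6: d ≤ c and c ≤ 1, so d ≤ 1. But 1 < 6, so no value of d works.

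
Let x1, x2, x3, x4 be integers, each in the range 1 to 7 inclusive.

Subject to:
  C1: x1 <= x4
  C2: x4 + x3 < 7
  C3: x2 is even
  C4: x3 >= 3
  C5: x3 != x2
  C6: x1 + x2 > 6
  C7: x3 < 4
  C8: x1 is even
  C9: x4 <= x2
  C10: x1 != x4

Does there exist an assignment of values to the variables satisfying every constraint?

Satisfiable

Try x1 = 2, x2 = 6, x3 = 3, x4 = 3.
Check constraint 2: x4 + x3 = 6; constraint 3: x2 = 6 is even; constraint 6: x1 + x2 = 8. The remaining constraints are straightforward to verify.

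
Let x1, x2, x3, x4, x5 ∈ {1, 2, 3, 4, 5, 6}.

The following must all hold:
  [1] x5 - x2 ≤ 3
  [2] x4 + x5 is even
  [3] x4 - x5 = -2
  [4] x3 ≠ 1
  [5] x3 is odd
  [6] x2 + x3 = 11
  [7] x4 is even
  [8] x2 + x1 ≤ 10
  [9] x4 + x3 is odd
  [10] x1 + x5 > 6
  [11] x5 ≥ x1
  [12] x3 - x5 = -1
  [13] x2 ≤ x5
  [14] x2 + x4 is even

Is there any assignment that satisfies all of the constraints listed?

Take x1 = 2, x2 = 6, x3 = 5, x4 = 4, x5 = 6. Then constraint 1: x5 - x2 = 0; constraint 3: x4 - x5 = -2; constraint 6: x2 + x3 = 11, and every other listed constraint is also met.

Satisfiable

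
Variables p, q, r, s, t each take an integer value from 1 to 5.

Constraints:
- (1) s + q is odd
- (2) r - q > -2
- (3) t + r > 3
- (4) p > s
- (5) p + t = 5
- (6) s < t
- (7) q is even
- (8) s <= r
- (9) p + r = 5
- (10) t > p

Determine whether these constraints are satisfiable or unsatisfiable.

Setting (p, q, r, s, t) = (2, 2, 3, 1, 3) satisfies everything: constraint 2: r - q = 1; constraint 3: t + r = 6, and the others follow.

Satisfiable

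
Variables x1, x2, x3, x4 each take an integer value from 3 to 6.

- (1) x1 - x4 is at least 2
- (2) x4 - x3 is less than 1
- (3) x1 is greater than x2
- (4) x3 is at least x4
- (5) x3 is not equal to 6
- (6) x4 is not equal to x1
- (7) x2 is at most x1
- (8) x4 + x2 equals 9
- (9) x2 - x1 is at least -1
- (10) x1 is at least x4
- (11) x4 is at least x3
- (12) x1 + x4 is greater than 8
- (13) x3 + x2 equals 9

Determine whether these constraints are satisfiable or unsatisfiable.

One satisfying assignment is x1 = 6, x2 = 5, x3 = 4, x4 = 4.
For the less obvious constraints — constraint 1: x1 - x4 = 2; constraint 2: x4 - x3 = 0; constraint 8: x4 + x2 = 9 — and the others hold by inspection.

Satisfiable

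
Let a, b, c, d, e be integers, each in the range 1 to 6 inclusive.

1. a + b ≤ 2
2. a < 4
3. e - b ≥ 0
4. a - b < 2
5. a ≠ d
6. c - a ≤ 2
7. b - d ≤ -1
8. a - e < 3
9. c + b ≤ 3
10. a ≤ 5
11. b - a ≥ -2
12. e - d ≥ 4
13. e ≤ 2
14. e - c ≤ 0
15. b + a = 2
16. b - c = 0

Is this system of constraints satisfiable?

Constraints 6, 7, 11, 12, and 14 give e − d ≥ 4, d − b ≥ 1, b − a ≥ -2, a − c ≥ -2, c − e ≥ 0.
Adding all 5 inequalities: the left sides telescope to 0, and the right sides sum to 4 + 1 + (-2) + (-2) + 0 = 1. So 0 ≥ 1, which is false.

Unsatisfiable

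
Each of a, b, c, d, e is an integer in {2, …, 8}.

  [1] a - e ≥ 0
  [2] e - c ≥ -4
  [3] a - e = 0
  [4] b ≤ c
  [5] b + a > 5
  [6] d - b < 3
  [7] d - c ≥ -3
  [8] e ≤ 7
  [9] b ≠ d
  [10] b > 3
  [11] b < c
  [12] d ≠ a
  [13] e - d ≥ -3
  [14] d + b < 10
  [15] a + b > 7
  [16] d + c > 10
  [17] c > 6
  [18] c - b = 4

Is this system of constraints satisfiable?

The assignment a = 4, b = 4, c = 8, d = 5, e = 4 works:
  constraint 1 holds since a - e = 0.
  constraint 2 holds since e - c = -4.
The rest check out directly.

Satisfiable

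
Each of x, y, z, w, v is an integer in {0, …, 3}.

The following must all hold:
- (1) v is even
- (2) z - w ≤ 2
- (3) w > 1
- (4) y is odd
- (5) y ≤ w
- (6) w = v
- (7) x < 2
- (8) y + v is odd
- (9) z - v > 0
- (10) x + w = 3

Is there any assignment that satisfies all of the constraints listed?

Satisfiable

The assignment x = 1, y = 1, z = 3, w = 2, v = 2 works:
  constraint 2 holds since z - w = 1.
  constraint 9 holds since z - v = 1.
The rest check out directly.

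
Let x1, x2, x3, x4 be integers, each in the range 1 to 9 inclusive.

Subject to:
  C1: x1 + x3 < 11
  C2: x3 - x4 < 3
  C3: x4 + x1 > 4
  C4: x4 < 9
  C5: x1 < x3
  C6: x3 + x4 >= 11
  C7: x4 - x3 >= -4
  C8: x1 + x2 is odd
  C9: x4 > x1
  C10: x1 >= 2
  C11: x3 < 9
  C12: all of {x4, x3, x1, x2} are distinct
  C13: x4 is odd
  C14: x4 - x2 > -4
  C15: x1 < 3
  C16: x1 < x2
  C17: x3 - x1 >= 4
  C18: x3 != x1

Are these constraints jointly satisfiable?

Satisfiable

One satisfying assignment is x1 = 2, x2 = 7, x3 = 6, x4 = 5.
For the less obvious constraints — constraint 1: x1 + x3 = 8; constraint 2: x3 - x4 = 1; constraint 3: x4 + x1 = 7 — and the others hold by inspection.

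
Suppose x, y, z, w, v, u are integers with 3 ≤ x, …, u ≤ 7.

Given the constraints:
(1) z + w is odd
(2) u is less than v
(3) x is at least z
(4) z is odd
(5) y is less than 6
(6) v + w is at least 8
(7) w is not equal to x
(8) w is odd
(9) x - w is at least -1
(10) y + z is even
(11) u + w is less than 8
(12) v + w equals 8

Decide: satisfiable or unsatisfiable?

Unsatisfiable

Constraint 4 makes z odd and constraint 8 makes w odd, so z + w must be even. Constraint 1 says z + w is odd — contradiction.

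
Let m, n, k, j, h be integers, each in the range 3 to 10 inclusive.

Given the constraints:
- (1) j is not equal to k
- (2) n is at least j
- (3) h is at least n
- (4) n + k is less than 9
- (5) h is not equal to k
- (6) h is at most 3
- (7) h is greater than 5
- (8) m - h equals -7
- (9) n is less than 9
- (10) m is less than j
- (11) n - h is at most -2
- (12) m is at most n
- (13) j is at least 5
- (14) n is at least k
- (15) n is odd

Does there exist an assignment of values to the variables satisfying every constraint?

From constraints 2 and 13: n ≥ j and j ≥ 5, so n ≥ 5. From constraints 3 and 6: n ≤ h and h ≤ 3, so n ≤ 3. But 3 < 5, so no value of n works.

Unsatisfiable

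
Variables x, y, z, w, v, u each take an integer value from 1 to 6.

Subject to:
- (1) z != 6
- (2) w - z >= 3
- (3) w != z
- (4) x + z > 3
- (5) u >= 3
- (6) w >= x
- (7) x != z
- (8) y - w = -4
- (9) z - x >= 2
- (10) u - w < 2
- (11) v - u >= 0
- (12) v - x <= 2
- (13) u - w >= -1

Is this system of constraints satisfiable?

Constraints 2, 9, 11, 12, and 13 give z − x ≥ 2, x − v ≥ -2, v − u ≥ 0, u − w ≥ -1, w − z ≥ 3.
Adding all 5 inequalities: the left sides telescope to 0, and the right sides sum to 2 + (-2) + 0 + (-1) + 3 = 2. So 0 ≥ 2, which is false.

Unsatisfiable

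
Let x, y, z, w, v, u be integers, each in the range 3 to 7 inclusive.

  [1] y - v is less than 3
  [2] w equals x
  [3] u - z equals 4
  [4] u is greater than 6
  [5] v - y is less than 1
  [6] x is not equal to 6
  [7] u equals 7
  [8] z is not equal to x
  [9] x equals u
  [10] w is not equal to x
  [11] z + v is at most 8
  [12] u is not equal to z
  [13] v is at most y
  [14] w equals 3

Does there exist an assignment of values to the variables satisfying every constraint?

Constraint 14 fixes w = 3 and constraint 7 fixes u = 7. Constraints 2 and 9 give w = x = u, so w = u. But 3 ≠ 7 — contradiction.

Unsatisfiable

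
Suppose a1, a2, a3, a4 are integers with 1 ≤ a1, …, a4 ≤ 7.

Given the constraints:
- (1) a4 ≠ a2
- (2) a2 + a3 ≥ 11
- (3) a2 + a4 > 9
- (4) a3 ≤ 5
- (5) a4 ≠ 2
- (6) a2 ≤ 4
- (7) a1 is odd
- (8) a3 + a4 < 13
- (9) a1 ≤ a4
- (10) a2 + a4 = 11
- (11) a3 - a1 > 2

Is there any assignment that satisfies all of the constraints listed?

Unsatisfiable

From constraint 6: a2 ≤ 4. From constraint 4: a3 ≤ 5. Hence a2 + a3 ≤ 9. But constraint 2 requires a2 + a3 ≥ 11, and 11 > 9. Contradiction.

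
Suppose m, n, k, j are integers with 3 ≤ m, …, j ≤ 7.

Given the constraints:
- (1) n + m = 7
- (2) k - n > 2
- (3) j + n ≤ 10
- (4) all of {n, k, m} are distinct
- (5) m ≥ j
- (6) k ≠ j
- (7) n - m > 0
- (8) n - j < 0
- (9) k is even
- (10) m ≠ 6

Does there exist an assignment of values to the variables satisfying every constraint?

Unsatisfiable

Constraints 5, 7, and 8 give j ≤ m, m < n, n < j. Chaining: j ≤ m < n < j, which forces j < j — impossible.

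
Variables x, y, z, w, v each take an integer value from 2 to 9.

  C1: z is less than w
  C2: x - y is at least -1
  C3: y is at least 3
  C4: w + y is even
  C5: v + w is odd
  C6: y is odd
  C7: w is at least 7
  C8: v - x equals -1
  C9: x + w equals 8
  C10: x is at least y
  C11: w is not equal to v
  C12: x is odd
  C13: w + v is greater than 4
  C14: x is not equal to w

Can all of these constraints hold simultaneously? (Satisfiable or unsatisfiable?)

Unsatisfiable

From constraints 3 and 10: x ≥ y ≥ 3. From constraint 7: w ≥ 7. Hence x + w ≥ 10. But constraint 9 requires x + w = 8, and 8 < 10. Contradiction.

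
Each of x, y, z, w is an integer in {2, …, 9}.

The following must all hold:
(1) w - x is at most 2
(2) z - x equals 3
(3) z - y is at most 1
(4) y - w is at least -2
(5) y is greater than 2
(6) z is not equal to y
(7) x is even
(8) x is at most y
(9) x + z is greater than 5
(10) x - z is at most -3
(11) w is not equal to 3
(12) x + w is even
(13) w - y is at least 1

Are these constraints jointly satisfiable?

Unsatisfiable

Constraints 1, 3, 10, and 13 give x − w ≥ -2, w − y ≥ 1, y − z ≥ -1, z − x ≥ 3.
Adding all 4 inequalities: the left sides telescope to 0, and the right sides sum to (-2) + 1 + (-1) + 3 = 1. So 0 ≥ 1, which is false.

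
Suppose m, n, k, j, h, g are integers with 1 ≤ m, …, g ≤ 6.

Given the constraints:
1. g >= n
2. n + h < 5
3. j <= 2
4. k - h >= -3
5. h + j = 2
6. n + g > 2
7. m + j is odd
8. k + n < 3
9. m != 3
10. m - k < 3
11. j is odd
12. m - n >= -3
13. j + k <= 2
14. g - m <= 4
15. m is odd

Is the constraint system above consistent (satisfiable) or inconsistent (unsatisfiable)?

Unsatisfiable

Constraint 15 makes m odd and constraint 11 makes j odd, so m + j must be even. Constraint 7 says m + j is odd — contradiction.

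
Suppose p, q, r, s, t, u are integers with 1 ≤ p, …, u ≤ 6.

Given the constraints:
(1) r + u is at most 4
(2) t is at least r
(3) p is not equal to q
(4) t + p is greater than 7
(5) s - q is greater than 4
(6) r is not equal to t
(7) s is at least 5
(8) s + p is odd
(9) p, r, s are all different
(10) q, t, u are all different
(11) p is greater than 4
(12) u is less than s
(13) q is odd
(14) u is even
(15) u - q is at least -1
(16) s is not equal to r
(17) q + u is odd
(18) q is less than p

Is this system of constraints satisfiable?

Satisfiable

Take p = 5, q = 1, r = 1, s = 6, t = 4, u = 2. Then constraint 1: r + u = 3; constraint 4: t + p = 9, and every other listed constraint is also met.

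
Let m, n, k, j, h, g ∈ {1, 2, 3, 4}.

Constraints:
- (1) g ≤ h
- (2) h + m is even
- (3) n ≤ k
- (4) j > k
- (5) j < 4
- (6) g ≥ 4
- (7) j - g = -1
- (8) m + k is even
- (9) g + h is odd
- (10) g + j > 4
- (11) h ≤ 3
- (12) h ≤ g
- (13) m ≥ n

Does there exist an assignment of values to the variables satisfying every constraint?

From constraints 1 and 6: h ≥ g and g ≥ 4, so h ≥ 4. From constraint 11: h ≤ 3. But 3 < 4, so no value of h works.

Unsatisfiable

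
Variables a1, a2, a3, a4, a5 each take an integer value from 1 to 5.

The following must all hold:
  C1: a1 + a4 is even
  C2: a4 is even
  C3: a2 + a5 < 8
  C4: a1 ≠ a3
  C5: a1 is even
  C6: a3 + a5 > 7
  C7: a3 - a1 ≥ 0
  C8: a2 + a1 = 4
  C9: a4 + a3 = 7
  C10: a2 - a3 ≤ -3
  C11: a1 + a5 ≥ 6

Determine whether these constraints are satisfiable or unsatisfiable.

Satisfiable

Setting (a1, a2, a3, a4, a5) = (2, 2, 5, 2, 5) satisfies everything: constraint 3: a2 + a5 = 7; constraint 6: a3 + a5 = 10; constraint 7: a3 - a1 = 3, and the others follow.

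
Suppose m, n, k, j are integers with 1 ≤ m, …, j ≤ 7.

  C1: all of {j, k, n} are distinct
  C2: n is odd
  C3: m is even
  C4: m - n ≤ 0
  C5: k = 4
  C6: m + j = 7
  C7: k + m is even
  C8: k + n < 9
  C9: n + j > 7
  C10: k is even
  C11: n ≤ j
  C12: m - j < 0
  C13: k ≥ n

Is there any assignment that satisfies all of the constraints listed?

The assignment m = 2, n = 3, k = 4, j = 5 works:
  constraint 4 holds since m - n = -1.
  constraint 6 holds since m + j = 7.
  constraint 8 holds since k + n = 7.
The rest check out directly.

Satisfiable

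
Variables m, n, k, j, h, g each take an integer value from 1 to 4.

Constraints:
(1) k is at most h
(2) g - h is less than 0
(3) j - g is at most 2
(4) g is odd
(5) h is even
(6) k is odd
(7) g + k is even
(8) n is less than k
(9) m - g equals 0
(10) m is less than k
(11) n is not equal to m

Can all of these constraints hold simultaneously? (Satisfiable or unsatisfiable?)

Satisfiable

Setting (m, n, k, j, h, g) = (1, 2, 3, 3, 4, 1) satisfies everything: constraint 2: g - h = -3; constraint 3: j - g = 2; constraint 9: m - g = 0, and the others follow.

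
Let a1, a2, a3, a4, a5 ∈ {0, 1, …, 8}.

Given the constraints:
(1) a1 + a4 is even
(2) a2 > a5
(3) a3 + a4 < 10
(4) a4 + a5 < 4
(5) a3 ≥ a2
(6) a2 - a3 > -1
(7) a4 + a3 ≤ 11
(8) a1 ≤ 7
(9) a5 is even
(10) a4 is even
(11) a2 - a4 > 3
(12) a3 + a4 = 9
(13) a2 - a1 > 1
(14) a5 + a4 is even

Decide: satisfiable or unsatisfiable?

One satisfying assignment is a1 = 4, a2 = 7, a3 = 7, a4 = 2, a5 = 0.
For the less obvious constraints — constraint 3: a3 + a4 = 9; constraint 4: a4 + a5 = 2; constraint 6: a2 - a3 = 0 — and the others hold by inspection.

Satisfiable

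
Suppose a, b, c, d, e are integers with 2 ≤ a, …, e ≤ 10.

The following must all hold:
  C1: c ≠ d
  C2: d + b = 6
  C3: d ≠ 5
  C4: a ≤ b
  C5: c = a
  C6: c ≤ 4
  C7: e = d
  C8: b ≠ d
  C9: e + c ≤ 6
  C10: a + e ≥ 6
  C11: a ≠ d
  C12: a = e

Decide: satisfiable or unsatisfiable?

Unsatisfiable

From constraints 5, 7, and 12, c = a = e = d, so c = d. But constraint 1 says c ≠ d. Contradiction.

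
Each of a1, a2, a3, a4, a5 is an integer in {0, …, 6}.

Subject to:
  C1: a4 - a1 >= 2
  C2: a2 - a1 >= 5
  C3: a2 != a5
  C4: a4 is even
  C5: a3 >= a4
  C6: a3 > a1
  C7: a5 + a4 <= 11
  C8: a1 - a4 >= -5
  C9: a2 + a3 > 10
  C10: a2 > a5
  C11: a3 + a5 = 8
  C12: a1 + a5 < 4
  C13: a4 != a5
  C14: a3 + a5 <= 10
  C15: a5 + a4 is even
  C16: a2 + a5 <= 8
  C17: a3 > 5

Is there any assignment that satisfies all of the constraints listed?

The assignment a1 = 1, a2 = 6, a3 = 6, a4 = 6, a5 = 2 works:
  constraint 1 holds since a4 - a1 = 5.
  constraint 2 holds since a2 - a1 = 5.
The rest check out directly.

Satisfiable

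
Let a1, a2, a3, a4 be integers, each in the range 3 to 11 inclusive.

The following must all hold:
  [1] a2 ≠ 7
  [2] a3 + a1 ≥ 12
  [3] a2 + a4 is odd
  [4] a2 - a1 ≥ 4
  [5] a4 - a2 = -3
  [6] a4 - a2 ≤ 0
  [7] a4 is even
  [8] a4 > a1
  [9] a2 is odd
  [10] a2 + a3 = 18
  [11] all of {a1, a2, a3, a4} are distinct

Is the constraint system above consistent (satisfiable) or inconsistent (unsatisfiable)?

Try a1 = 6, a2 = 11, a3 = 7, a4 = 8.
Check constraint 2: a3 + a1 = 13; constraint 4: a2 - a1 = 5; constraint 5: a4 - a2 = -3. The remaining constraints are straightforward to verify.

Satisfiable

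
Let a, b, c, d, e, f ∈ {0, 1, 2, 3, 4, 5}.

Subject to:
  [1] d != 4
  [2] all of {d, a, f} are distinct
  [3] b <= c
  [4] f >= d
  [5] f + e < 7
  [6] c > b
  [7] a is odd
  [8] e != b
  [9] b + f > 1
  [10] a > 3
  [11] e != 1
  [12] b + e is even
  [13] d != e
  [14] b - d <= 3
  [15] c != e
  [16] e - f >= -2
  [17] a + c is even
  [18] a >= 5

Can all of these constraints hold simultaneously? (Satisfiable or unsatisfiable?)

Satisfiable

The assignment a = 5, b = 0, c = 1, d = 0, e = 2, f = 3 works:
  constraint 5 holds since f + e = 5.
  constraint 9 holds since b + f = 3.
  constraint 14 holds since b - d = 0.
The rest check out directly.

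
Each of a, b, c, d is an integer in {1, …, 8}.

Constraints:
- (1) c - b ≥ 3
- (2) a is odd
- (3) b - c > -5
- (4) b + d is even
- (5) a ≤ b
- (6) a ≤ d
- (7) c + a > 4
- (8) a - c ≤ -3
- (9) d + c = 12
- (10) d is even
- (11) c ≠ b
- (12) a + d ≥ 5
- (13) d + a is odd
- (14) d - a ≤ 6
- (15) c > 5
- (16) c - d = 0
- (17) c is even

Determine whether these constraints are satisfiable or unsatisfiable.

Take a = 1, b = 2, c = 6, d = 6. Then constraint 1: c - b = 4; constraint 3: b - c = -4; constraint 7: c + a = 7, and every other listed constraint is also met.

Satisfiable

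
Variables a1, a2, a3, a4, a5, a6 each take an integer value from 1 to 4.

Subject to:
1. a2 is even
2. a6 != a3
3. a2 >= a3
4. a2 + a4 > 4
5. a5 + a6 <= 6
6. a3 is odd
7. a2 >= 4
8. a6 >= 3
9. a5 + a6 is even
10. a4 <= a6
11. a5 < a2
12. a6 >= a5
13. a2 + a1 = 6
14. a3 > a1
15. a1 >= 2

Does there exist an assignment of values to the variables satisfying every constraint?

Satisfiable

Take a1 = 2, a2 = 4, a3 = 3, a4 = 2, a5 = 2, a6 = 4. Then constraint 4: a2 + a4 = 6; constraint 5: a5 + a6 = 6, and every other listed constraint is also met.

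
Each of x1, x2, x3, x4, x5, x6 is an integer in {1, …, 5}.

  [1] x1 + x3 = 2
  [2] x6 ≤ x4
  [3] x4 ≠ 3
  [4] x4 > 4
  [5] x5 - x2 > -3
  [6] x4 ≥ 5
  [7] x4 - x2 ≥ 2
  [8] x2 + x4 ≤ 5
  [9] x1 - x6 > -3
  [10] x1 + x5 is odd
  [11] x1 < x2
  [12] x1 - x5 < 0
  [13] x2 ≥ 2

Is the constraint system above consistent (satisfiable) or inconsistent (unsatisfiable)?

From constraint 13: x2 ≥ 2. From constraint 6: x4 ≥ 5. Hence x2 + x4 ≥ 7. But constraint 8 requires x2 + x4 ≤ 5, and 5 < 7. Contradiction.

Unsatisfiable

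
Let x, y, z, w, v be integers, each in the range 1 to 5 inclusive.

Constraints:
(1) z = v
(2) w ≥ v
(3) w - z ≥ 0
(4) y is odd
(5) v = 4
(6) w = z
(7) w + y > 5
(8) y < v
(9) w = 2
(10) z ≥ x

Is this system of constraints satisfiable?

Constraint 9 fixes w = 2 and constraint 5 fixes v = 4. Constraints 1 and 6 give w = z = v, so w = v. But 2 ≠ 4 — contradiction.

Unsatisfiable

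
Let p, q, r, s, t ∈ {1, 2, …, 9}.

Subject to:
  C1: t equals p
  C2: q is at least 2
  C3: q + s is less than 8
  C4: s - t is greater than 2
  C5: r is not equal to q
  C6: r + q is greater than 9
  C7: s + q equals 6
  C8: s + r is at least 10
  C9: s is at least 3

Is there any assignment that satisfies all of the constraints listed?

One satisfying assignment is p = 1, q = 2, r = 9, s = 4, t = 1.
For the less obvious constraints — constraint 3: q + s = 6; constraint 4: s - t = 3 — and the others hold by inspection.

Satisfiable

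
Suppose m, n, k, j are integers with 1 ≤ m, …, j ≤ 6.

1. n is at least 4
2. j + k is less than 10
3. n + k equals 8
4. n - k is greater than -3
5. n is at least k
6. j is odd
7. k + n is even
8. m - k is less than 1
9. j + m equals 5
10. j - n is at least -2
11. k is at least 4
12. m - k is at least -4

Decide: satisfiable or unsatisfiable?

Setting (m, n, k, j) = (2, 4, 4, 3) satisfies everything: constraint 2: j + k = 7; constraint 3: n + k = 8; constraint 4: n - k = 0, and the others follow.

Satisfiable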